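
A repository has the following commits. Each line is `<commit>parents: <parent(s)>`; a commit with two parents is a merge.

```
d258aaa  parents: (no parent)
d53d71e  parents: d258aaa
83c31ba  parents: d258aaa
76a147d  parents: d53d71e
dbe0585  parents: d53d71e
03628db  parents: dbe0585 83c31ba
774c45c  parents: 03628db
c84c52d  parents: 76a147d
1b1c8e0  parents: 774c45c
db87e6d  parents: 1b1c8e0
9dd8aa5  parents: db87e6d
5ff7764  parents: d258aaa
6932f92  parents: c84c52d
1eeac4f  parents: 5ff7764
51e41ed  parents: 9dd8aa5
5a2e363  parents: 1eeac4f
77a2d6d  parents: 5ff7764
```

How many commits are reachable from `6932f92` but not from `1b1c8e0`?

Reachable from 6932f92: {6932f92, 76a147d, c84c52d, d258aaa, d53d71e}.
Reachable from 1b1c8e0: {03628db, 1b1c8e0, 774c45c, 83c31ba, d258aaa, d53d71e, dbe0585}.
In 6932f92's history but not 1b1c8e0's: {6932f92, 76a147d, c84c52d} — 3 commits.

3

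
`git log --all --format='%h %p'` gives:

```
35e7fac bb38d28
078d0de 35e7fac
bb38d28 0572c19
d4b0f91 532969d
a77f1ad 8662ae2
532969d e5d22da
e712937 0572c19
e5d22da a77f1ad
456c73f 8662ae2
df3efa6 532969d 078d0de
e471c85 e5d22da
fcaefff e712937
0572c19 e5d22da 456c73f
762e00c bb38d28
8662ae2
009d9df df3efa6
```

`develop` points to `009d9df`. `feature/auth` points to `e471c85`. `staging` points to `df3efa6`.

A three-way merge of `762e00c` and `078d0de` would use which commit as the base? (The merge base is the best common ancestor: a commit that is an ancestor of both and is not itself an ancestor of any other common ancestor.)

bb38d28

Ancestors of 762e00c: {0572c19, 456c73f, 762e00c, 8662ae2, a77f1ad, bb38d28, e5d22da}.
Ancestors of 078d0de: {0572c19, 078d0de, 35e7fac, 456c73f, 8662ae2, a77f1ad, bb38d28, e5d22da}.
Common ancestors: {0572c19, 456c73f, 8662ae2, a77f1ad, bb38d28, e5d22da}.
Among these, bb38d28 is not an ancestor of any other common ancestor — it is the merge base.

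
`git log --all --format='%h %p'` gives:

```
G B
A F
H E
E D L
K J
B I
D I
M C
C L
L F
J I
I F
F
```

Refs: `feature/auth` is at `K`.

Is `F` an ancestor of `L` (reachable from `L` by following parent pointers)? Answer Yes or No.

Ancestors of L (commits reachable by following parents): {F, L}.
F is in that set, so it is an ancestor of L.

Yes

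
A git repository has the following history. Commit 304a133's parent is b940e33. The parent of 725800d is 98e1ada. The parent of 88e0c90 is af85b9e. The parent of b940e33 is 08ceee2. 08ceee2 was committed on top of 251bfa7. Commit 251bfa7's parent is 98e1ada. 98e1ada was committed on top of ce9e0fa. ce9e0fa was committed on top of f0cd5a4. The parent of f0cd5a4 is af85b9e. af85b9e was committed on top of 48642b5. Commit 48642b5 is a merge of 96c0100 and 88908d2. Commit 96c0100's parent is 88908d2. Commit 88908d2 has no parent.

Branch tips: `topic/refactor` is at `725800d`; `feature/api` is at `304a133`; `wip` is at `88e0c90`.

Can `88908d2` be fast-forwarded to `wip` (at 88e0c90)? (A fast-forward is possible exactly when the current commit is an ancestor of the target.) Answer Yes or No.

A fast-forward from 88908d2 to 88e0c90 is possible iff 88908d2 is an ancestor of 88e0c90.
Ancestors of 88e0c90: {48642b5, 88908d2, 88e0c90, 96c0100, af85b9e}.
88908d2 is among them, so fast-forward is possible.

Yes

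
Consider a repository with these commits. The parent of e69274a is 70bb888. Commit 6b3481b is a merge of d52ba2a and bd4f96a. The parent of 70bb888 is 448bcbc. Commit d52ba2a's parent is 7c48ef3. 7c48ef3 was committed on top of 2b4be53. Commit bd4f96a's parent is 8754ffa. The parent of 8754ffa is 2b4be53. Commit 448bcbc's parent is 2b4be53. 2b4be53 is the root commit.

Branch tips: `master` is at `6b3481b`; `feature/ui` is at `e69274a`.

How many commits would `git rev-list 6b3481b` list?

6

Walking parent pointers from 6b3481b: reachable set = {2b4be53, 6b3481b, 7c48ef3, 8754ffa, bd4f96a, d52ba2a}.
That is 6 commits.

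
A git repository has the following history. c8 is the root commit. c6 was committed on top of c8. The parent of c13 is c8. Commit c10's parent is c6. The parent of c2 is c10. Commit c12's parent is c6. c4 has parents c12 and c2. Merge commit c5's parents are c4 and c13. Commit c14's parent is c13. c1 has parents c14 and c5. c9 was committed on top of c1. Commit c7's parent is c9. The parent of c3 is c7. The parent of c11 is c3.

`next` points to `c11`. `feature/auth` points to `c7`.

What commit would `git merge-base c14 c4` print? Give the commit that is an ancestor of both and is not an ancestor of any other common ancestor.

Ancestors of c14: {c13, c14, c8}.
Ancestors of c4: {c10, c12, c2, c4, c6, c8}.
Common ancestors: {c8}.
The only common ancestor is c8, so it is the merge base.

c8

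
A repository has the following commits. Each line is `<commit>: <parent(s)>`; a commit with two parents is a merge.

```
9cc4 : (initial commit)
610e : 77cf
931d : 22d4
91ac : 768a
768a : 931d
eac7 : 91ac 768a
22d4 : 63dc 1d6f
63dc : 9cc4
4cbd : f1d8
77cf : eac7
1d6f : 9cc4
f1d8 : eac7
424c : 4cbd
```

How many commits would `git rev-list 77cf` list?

9

Walking parent pointers from 77cf: reachable set = {1d6f, 22d4, 63dc, 768a, 77cf, 91ac, 931d, 9cc4, eac7}.
That is 9 commits.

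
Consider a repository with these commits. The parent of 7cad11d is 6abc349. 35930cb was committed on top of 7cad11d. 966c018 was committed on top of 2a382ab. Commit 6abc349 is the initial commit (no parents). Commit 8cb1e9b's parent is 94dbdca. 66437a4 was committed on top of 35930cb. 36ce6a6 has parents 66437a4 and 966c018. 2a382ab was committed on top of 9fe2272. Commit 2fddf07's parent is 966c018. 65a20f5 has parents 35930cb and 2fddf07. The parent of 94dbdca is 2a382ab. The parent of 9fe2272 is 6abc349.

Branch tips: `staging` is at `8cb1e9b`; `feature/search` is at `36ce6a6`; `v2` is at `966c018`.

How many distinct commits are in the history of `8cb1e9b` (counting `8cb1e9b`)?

Walking parent pointers from 8cb1e9b: reachable set = {2a382ab, 6abc349, 8cb1e9b, 94dbdca, 9fe2272}.
That is 5 commits.

5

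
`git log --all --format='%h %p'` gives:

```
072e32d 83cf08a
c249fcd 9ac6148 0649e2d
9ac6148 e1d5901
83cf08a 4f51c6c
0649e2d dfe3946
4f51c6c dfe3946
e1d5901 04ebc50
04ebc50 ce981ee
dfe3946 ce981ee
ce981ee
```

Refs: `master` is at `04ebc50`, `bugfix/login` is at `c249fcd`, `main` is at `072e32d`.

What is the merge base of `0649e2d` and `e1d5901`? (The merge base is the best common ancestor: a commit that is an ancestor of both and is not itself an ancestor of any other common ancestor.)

ce981ee

Ancestors of 0649e2d: {0649e2d, ce981ee, dfe3946}.
Ancestors of e1d5901: {04ebc50, ce981ee, e1d5901}.
Common ancestors: {ce981ee}.
The only common ancestor is ce981ee, so it is the merge base.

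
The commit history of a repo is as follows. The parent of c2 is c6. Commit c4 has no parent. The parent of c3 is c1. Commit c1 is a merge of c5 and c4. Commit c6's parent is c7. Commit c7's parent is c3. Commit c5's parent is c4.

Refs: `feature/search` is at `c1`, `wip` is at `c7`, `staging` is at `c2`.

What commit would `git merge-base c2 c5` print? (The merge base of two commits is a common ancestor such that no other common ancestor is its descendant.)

c5

Ancestors of c2: {c1, c2, c3, c4, c5, c6, c7}.
Ancestors of c5: {c4, c5}.
Common ancestors: {c4, c5}.
Among these, c5 is not an ancestor of any other common ancestor — it is the merge base.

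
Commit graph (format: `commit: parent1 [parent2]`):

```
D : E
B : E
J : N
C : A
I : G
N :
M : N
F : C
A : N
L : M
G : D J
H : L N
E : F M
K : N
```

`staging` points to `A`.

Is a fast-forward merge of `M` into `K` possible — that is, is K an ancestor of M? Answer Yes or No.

No

A fast-forward from K to M is possible iff K is an ancestor of M.
Ancestors of M: {M, N}.
K is not among them, so fast-forward is not possible.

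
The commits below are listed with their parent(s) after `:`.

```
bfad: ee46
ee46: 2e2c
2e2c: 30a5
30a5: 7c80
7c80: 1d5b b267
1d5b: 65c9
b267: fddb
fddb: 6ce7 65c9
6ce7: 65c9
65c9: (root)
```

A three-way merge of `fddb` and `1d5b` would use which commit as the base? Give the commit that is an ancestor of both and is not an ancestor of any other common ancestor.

Ancestors of fddb: {65c9, 6ce7, fddb}.
Ancestors of 1d5b: {1d5b, 65c9}.
Common ancestors: {65c9}.
The only common ancestor is 65c9, so it is the merge base.

65c9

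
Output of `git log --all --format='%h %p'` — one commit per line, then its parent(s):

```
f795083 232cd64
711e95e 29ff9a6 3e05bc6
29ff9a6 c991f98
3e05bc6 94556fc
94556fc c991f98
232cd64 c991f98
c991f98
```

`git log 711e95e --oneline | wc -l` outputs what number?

5

Walking parent pointers from 711e95e: reachable set = {29ff9a6, 3e05bc6, 711e95e, 94556fc, c991f98}.
That is 5 commits.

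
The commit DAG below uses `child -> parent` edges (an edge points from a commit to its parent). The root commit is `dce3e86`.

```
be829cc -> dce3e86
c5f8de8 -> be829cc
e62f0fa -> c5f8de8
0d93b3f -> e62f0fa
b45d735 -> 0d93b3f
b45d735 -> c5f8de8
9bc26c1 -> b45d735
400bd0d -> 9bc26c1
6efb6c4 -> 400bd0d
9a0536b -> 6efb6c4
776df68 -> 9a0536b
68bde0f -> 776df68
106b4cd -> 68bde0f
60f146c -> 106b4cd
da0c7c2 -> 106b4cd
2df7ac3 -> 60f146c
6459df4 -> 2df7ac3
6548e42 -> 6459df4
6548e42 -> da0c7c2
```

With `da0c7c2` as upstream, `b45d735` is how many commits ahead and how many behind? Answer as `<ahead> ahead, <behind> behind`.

0 ahead, 8 behind

Reachable from b45d735: {0d93b3f, b45d735, be829cc, c5f8de8, dce3e86, e62f0fa}.
Reachable from da0c7c2: {0d93b3f, 106b4cd, 400bd0d, 68bde0f, 6efb6c4, 776df68, 9a0536b, 9bc26c1, b45d735, be829cc, c5f8de8, da0c7c2, dce3e86, e62f0fa}.
Only in b45d735's history (ahead): {} — 0.
Only in da0c7c2's history (behind): {106b4cd, 400bd0d, 68bde0f, 6efb6c4, 776df68, 9a0536b, 9bc26c1, da0c7c2} — 8.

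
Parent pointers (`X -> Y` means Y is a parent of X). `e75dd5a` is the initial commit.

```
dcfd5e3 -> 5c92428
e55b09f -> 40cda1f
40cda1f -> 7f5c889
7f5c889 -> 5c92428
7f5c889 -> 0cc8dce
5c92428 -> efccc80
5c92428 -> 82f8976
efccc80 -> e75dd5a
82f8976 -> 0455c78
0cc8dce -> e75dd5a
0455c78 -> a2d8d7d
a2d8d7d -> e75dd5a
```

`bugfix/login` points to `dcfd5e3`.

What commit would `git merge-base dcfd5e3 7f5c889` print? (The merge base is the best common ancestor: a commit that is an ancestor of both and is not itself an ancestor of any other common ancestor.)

Ancestors of dcfd5e3: {0455c78, 5c92428, 82f8976, a2d8d7d, dcfd5e3, e75dd5a, efccc80}.
Ancestors of 7f5c889: {0455c78, 0cc8dce, 5c92428, 7f5c889, 82f8976, a2d8d7d, e75dd5a, efccc80}.
Common ancestors: {0455c78, 5c92428, 82f8976, a2d8d7d, e75dd5a, efccc80}.
Among these, 5c92428 is not an ancestor of any other common ancestor — it is the merge base.

5c92428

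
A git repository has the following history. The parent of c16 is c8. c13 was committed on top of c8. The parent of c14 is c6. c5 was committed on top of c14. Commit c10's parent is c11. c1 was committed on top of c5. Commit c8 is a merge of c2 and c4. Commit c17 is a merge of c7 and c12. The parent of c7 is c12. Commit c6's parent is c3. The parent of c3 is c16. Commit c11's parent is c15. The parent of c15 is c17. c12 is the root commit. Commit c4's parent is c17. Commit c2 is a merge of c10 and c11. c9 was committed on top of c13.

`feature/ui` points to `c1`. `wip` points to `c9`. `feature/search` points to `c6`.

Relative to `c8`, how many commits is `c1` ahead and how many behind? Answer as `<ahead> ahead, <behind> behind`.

6 ahead, 0 behind

Reachable from c1: {c1, c10, c11, c12, c14, c15, c16, c17, c2, c3, c4, c5, c6, c7, c8}.
Reachable from c8: {c10, c11, c12, c15, c17, c2, c4, c7, c8}.
Only in c1's history (ahead): {c1, c14, c16, c3, c5, c6} — 6.
Only in c8's history (behind): {} — 0.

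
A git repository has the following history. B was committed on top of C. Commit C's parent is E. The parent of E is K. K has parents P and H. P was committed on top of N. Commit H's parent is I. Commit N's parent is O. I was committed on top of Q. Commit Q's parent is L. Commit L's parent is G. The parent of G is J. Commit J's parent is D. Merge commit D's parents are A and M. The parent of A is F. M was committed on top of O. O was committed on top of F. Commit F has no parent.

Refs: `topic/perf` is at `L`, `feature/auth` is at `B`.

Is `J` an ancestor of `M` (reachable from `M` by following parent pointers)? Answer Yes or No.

No

Ancestors of M: {F, M, O}.
J is not in that set, so it is not an ancestor of M.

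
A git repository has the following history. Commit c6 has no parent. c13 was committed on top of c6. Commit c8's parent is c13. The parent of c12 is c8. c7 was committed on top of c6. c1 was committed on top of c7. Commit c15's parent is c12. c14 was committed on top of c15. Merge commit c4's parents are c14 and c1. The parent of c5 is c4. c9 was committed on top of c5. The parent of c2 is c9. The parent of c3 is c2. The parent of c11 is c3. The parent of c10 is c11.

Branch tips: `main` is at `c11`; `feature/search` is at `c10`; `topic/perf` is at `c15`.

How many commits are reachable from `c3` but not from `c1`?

Reachable from c3: {c1, c12, c13, c14, c15, c2, c3, c4, c5, c6, c7, c8, c9}.
Reachable from c1: {c1, c6, c7}.
In c3's history but not c1's: {c12, c13, c14, c15, c2, c3, c4, c5, c8, c9} — 10 commits.

10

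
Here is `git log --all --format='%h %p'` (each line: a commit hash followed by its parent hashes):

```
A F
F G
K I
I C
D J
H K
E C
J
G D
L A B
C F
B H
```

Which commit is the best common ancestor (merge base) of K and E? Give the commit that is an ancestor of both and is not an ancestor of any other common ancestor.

C

Ancestors of K: {C, D, F, G, I, J, K}.
Ancestors of E: {C, D, E, F, G, J}.
Common ancestors: {C, D, F, G, J}.
Among these, C is not an ancestor of any other common ancestor — it is the merge base.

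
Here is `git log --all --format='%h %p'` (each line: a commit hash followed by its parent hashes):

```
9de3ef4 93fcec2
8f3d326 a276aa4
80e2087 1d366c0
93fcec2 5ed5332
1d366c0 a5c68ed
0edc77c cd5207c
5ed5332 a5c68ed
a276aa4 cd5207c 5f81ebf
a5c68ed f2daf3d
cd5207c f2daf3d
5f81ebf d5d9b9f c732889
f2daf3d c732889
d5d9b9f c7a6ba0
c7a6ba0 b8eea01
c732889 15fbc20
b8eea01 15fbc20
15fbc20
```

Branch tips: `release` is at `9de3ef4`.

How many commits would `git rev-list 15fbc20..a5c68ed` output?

3

Reachable from a5c68ed: {15fbc20, a5c68ed, c732889, f2daf3d}.
Reachable from 15fbc20: {15fbc20}.
In a5c68ed's history but not 15fbc20's: {a5c68ed, c732889, f2daf3d} — 3 commits.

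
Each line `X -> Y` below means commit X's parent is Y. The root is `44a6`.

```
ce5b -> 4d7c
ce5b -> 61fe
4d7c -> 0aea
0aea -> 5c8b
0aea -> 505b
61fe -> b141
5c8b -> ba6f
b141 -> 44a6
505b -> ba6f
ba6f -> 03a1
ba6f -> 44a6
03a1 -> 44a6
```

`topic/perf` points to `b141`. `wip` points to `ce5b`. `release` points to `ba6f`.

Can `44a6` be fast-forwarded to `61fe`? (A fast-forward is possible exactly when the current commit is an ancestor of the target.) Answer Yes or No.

Yes

A fast-forward from 44a6 to 61fe is possible iff 44a6 is an ancestor of 61fe.
Ancestors of 61fe: {44a6, 61fe, b141}.
44a6 is among them, so fast-forward is possible.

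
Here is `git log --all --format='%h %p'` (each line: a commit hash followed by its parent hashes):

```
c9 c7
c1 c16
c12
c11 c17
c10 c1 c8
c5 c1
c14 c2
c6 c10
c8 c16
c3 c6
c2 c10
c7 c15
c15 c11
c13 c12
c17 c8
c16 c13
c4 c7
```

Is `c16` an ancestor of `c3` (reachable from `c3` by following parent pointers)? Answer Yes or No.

Ancestors of c3 (commits reachable by following parents): {c1, c10, c12, c13, c16, c3, c6, c8}.
c16 is in that set, so it is an ancestor of c3.

Yes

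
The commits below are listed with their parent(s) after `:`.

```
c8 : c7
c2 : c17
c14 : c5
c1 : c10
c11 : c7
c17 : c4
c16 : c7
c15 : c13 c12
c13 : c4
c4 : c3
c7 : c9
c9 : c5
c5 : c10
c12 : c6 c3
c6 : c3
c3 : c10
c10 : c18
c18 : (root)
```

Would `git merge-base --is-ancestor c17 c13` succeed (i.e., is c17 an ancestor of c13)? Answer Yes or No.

Ancestors of c13: {c10, c13, c18, c3, c4}.
c17 is not in that set, so it is not an ancestor of c13.

No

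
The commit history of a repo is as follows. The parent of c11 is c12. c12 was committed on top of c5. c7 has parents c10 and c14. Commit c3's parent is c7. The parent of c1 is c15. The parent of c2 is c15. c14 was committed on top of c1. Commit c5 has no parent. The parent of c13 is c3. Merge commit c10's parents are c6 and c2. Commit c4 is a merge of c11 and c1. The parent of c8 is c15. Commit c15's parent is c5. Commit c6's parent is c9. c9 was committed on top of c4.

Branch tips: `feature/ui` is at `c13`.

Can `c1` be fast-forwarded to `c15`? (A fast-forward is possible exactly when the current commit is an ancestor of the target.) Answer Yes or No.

A fast-forward from c1 to c15 is possible iff c1 is an ancestor of c15.
Ancestors of c15: {c15, c5}.
c1 is not among them, so fast-forward is not possible.

No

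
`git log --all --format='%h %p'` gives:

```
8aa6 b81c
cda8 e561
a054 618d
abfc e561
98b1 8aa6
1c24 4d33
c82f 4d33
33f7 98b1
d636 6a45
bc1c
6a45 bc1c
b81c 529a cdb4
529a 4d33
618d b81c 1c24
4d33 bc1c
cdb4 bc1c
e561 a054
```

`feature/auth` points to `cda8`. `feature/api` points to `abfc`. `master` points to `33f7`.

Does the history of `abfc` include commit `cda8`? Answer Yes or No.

No

Ancestors of abfc: {1c24, 4d33, 529a, 618d, a054, abfc, b81c, bc1c, cdb4, e561}.
cda8 is not in that set, so it is not an ancestor of abfc.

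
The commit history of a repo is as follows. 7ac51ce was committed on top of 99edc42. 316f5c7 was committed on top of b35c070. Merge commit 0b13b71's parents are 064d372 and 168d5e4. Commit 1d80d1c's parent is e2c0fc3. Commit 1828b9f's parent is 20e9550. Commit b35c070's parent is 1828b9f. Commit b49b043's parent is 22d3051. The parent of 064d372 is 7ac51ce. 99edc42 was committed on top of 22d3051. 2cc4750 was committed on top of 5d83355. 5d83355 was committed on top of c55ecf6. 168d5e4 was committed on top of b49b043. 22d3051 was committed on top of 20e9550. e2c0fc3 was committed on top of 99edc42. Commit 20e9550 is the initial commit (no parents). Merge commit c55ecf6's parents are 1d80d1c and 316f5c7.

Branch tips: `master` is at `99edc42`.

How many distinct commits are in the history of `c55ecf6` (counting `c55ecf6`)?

Walking parent pointers from c55ecf6: reachable set = {1828b9f, 1d80d1c, 20e9550, 22d3051, 316f5c7, 99edc42, b35c070, c55ecf6, e2c0fc3}.
That is 9 commits.

9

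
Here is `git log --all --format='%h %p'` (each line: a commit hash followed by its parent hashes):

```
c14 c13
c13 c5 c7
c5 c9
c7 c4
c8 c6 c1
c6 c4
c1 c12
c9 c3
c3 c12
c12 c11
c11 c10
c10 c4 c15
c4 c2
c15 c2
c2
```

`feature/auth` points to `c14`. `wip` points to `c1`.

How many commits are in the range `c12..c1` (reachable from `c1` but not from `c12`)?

1

Reachable from c1: {c1, c10, c11, c12, c15, c2, c4}.
Reachable from c12: {c10, c11, c12, c15, c2, c4}.
In c1's history but not c12's: {c1} — 1 commit.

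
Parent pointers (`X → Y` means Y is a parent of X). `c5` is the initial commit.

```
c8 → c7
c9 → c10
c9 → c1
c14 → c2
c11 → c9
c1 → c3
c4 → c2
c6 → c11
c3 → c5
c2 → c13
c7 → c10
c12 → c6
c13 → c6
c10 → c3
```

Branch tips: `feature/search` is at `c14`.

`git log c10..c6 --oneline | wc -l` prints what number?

Reachable from c6: {c1, c10, c11, c3, c5, c6, c9}.
Reachable from c10: {c10, c3, c5}.
In c6's history but not c10's: {c1, c11, c6, c9} — 4 commits.

4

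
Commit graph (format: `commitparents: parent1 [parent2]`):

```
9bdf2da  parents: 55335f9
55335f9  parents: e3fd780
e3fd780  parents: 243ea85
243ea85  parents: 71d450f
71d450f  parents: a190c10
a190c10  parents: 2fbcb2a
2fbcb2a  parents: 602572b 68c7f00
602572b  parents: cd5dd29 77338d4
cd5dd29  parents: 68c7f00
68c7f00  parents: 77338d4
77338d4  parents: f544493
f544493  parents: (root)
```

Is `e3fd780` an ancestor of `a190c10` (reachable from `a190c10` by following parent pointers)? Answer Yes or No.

Ancestors of a190c10: {2fbcb2a, 602572b, 68c7f00, 77338d4, a190c10, cd5dd29, f544493}.
e3fd780 is not in that set, so it is not an ancestor of a190c10.

No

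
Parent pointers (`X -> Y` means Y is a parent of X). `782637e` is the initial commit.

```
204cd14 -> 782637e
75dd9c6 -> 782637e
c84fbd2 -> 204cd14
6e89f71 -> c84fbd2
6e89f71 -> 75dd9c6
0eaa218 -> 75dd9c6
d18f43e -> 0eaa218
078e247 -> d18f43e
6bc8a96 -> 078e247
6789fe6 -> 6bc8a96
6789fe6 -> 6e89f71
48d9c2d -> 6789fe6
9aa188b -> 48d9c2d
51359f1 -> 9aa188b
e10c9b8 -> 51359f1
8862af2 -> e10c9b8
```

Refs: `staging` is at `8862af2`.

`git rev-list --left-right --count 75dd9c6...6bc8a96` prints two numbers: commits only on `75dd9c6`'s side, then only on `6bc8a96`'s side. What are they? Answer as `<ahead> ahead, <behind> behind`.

Reachable from 75dd9c6: {75dd9c6, 782637e}.
Reachable from 6bc8a96: {078e247, 0eaa218, 6bc8a96, 75dd9c6, 782637e, d18f43e}.
Only in 75dd9c6's history (ahead): {} — 0.
Only in 6bc8a96's history (behind): {078e247, 0eaa218, 6bc8a96, d18f43e} — 4.

0 ahead, 4 behind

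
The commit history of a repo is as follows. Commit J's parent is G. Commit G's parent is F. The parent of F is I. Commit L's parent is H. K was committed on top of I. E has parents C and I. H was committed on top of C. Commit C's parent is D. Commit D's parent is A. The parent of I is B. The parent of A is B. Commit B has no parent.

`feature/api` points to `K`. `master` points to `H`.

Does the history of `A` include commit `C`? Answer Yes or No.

Ancestors of A: {A, B}.
C is not in that set, so it is not an ancestor of A.

No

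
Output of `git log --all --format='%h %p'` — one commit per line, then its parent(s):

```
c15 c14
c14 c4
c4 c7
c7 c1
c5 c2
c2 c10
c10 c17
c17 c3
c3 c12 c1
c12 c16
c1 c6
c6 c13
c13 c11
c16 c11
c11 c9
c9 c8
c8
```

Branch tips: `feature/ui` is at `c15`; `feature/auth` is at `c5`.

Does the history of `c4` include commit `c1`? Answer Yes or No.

Yes

Ancestors of c4 (commits reachable by following parents): {c1, c11, c13, c4, c6, c7, c8, c9}.
c1 is in that set, so it is an ancestor of c4.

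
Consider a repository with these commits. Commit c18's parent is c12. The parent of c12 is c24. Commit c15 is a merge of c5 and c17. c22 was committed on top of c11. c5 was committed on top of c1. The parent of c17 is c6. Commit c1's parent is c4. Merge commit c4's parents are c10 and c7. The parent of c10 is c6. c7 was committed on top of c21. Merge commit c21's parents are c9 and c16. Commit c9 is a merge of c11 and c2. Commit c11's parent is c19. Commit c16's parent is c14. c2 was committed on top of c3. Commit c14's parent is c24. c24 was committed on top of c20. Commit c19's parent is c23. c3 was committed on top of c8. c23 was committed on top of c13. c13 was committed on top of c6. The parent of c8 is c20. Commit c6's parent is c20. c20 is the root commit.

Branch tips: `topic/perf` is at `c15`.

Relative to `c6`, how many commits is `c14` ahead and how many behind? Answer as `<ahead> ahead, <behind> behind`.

2 ahead, 1 behind

Reachable from c14: {c14, c20, c24}.
Reachable from c6: {c20, c6}.
Only in c14's history (ahead): {c14, c24} — 2.
Only in c6's history (behind): {c6} — 1.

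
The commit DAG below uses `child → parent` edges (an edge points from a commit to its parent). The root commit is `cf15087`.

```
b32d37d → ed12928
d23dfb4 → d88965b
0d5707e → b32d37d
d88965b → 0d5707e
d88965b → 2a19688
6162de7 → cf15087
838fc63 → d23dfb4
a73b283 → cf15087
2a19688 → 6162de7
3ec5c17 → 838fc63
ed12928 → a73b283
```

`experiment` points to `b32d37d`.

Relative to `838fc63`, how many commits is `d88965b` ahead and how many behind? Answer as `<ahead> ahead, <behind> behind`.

Reachable from d88965b: {0d5707e, 2a19688, 6162de7, a73b283, b32d37d, cf15087, d88965b, ed12928}.
Reachable from 838fc63: {0d5707e, 2a19688, 6162de7, 838fc63, a73b283, b32d37d, cf15087, d23dfb4, d88965b, ed12928}.
Only in d88965b's history (ahead): {} — 0.
Only in 838fc63's history (behind): {838fc63, d23dfb4} — 2.

0 ahead, 2 behind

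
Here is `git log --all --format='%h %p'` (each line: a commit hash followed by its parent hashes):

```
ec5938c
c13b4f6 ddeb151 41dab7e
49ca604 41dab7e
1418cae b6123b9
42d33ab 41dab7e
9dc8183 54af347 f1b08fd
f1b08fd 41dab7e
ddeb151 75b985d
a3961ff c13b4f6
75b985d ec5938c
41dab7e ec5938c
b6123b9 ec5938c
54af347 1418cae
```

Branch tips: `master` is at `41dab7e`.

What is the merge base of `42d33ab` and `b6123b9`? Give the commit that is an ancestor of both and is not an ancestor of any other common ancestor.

Ancestors of 42d33ab: {41dab7e, 42d33ab, ec5938c}.
Ancestors of b6123b9: {b6123b9, ec5938c}.
Common ancestors: {ec5938c}.
The only common ancestor is ec5938c, so it is the merge base.

ec5938c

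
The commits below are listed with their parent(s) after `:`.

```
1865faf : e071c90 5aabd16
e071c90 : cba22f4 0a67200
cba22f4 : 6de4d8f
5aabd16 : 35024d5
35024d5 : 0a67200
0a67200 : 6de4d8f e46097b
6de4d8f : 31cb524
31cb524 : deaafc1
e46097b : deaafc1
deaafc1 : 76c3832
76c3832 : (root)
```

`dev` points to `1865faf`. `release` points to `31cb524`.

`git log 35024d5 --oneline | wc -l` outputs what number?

Walking parent pointers from 35024d5: reachable set = {0a67200, 31cb524, 35024d5, 6de4d8f, 76c3832, deaafc1, e46097b}.
That is 7 commits.

7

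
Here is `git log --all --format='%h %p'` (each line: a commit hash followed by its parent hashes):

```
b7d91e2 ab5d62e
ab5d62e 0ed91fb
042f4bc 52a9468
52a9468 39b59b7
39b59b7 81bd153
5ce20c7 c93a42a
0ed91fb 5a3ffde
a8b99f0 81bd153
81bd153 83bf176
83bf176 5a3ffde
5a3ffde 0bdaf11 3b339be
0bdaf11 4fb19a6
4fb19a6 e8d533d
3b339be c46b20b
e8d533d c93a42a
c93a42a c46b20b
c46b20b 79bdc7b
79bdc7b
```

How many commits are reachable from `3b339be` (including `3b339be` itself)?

Walking parent pointers from 3b339be: reachable set = {3b339be, 79bdc7b, c46b20b}.
That is 3 commits.

3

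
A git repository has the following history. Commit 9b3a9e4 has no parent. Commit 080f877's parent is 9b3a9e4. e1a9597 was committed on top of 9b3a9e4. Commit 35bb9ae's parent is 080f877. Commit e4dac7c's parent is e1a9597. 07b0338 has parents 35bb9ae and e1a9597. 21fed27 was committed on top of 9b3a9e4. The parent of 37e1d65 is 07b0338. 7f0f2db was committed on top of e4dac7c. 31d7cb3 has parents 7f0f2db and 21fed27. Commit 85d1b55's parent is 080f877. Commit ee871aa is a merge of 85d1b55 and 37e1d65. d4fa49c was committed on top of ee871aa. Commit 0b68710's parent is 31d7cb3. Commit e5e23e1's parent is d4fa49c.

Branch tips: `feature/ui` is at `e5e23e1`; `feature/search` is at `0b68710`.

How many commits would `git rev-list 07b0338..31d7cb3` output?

Reachable from 31d7cb3: {21fed27, 31d7cb3, 7f0f2db, 9b3a9e4, e1a9597, e4dac7c}.
Reachable from 07b0338: {07b0338, 080f877, 35bb9ae, 9b3a9e4, e1a9597}.
In 31d7cb3's history but not 07b0338's: {21fed27, 31d7cb3, 7f0f2db, e4dac7c} — 4 commits.

4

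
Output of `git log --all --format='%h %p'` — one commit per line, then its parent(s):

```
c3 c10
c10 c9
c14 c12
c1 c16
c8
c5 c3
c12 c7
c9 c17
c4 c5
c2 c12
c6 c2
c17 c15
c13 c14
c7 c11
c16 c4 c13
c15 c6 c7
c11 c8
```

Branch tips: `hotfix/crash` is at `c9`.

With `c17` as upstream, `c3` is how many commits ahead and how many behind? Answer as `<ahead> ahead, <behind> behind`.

Reachable from c3: {c10, c11, c12, c15, c17, c2, c3, c6, c7, c8, c9}.
Reachable from c17: {c11, c12, c15, c17, c2, c6, c7, c8}.
Only in c3's history (ahead): {c10, c3, c9} — 3.
Only in c17's history (behind): {} — 0.

3 ahead, 0 behind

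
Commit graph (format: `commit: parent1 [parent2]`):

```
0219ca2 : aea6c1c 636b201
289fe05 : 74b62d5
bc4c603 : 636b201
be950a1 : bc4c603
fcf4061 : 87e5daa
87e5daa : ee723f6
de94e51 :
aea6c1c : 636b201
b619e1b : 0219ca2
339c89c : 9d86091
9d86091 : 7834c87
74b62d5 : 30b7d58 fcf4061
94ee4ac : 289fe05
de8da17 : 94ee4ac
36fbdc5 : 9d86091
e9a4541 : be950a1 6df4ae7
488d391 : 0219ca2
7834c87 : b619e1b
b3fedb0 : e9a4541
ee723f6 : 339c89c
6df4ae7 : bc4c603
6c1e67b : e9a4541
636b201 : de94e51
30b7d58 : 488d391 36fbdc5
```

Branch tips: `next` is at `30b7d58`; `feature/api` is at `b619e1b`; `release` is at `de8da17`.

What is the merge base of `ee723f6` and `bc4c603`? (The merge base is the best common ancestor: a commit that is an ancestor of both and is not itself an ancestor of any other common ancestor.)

636b201

Ancestors of ee723f6: {0219ca2, 339c89c, 636b201, 7834c87, 9d86091, aea6c1c, b619e1b, de94e51, ee723f6}.
Ancestors of bc4c603: {636b201, bc4c603, de94e51}.
Common ancestors: {636b201, de94e51}.
Among these, 636b201 is not an ancestor of any other common ancestor — it is the merge base.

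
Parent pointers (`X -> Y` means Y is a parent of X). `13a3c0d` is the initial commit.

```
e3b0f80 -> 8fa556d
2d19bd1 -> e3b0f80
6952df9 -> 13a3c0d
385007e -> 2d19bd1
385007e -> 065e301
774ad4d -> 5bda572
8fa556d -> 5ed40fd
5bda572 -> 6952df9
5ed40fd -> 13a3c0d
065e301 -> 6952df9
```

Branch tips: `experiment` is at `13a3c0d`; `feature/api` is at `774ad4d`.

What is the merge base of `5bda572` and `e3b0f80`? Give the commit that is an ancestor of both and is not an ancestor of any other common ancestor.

13a3c0d

Ancestors of 5bda572: {13a3c0d, 5bda572, 6952df9}.
Ancestors of e3b0f80: {13a3c0d, 5ed40fd, 8fa556d, e3b0f80}.
Common ancestors: {13a3c0d}.
The only common ancestor is 13a3c0d, so it is the merge base.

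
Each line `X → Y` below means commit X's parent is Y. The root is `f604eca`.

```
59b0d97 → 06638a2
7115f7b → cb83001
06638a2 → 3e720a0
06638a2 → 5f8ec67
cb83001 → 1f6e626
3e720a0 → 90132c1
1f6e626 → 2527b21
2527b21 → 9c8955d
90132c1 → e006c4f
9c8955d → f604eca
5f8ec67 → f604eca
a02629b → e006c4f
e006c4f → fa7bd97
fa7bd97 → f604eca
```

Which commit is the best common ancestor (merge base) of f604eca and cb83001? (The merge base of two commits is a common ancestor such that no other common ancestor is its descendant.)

Ancestors of f604eca: {f604eca}.
Ancestors of cb83001: {1f6e626, 2527b21, 9c8955d, cb83001, f604eca}.
Common ancestors: {f604eca}.
The only common ancestor is f604eca, so it is the merge base.

f604eca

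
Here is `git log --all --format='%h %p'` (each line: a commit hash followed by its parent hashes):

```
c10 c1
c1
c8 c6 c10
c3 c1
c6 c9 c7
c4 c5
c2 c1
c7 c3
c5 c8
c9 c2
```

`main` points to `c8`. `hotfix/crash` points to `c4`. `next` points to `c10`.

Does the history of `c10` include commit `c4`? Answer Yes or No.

No

Ancestors of c10: {c1, c10}.
c4 is not in that set, so it is not an ancestor of c10.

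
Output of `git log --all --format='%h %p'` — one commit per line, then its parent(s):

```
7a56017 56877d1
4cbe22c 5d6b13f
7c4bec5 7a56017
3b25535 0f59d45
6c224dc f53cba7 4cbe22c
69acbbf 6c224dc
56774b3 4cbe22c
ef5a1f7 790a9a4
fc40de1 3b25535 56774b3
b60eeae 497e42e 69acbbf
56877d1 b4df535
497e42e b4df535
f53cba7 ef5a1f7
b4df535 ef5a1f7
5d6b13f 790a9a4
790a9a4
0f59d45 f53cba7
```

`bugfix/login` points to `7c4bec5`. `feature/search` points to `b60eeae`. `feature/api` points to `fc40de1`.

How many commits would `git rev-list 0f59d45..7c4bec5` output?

4

Reachable from 7c4bec5: {56877d1, 790a9a4, 7a56017, 7c4bec5, b4df535, ef5a1f7}.
Reachable from 0f59d45: {0f59d45, 790a9a4, ef5a1f7, f53cba7}.
In 7c4bec5's history but not 0f59d45's: {56877d1, 7a56017, 7c4bec5, b4df535} — 4 commits.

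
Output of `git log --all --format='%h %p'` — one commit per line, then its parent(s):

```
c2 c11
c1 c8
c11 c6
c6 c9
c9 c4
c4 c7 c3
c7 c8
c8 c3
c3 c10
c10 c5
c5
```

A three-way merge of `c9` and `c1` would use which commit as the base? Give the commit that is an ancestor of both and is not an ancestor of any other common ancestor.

Ancestors of c9: {c10, c3, c4, c5, c7, c8, c9}.
Ancestors of c1: {c1, c10, c3, c5, c8}.
Common ancestors: {c10, c3, c5, c8}.
Among these, c8 is not an ancestor of any other common ancestor — it is the merge base.

c8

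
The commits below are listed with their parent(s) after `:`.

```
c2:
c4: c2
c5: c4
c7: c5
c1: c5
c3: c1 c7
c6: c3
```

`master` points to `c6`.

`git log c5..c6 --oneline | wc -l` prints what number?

4

Reachable from c6: {c1, c2, c3, c4, c5, c6, c7}.
Reachable from c5: {c2, c4, c5}.
In c6's history but not c5's: {c1, c3, c6, c7} — 4 commits.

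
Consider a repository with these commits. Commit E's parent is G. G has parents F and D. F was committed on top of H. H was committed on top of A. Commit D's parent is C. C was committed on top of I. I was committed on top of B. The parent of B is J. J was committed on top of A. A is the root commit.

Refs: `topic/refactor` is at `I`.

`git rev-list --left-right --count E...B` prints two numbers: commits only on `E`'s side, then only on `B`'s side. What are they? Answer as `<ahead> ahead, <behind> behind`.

Reachable from E: {A, B, C, D, E, F, G, H, I, J}.
Reachable from B: {A, B, J}.
Only in E's history (ahead): {C, D, E, F, G, H, I} — 7.
Only in B's history (behind): {} — 0.

7 ahead, 0 behind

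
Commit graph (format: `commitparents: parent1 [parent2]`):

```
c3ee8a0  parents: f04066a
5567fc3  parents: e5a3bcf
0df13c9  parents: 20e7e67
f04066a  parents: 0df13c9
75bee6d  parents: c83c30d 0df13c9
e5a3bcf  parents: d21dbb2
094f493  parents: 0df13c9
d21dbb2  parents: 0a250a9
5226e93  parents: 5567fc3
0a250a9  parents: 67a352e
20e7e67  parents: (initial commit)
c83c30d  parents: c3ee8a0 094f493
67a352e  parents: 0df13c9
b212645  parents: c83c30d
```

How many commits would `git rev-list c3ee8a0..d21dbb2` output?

3

Reachable from d21dbb2: {0a250a9, 0df13c9, 20e7e67, 67a352e, d21dbb2}.
Reachable from c3ee8a0: {0df13c9, 20e7e67, c3ee8a0, f04066a}.
In d21dbb2's history but not c3ee8a0's: {0a250a9, 67a352e, d21dbb2} — 3 commits.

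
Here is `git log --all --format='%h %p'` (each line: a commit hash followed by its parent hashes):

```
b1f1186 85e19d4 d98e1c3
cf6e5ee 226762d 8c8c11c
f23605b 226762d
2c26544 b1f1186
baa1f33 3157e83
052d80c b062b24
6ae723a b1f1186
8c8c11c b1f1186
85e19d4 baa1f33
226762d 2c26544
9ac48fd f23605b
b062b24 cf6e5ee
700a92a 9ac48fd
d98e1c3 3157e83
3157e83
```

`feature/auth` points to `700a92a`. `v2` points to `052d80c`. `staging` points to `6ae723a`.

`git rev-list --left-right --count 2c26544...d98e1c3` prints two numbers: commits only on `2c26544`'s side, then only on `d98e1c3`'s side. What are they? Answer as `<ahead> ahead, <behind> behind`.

Reachable from 2c26544: {2c26544, 3157e83, 85e19d4, b1f1186, baa1f33, d98e1c3}.
Reachable from d98e1c3: {3157e83, d98e1c3}.
Only in 2c26544's history (ahead): {2c26544, 85e19d4, b1f1186, baa1f33} — 4.
Only in d98e1c3's history (behind): {} — 0.

4 ahead, 0 behind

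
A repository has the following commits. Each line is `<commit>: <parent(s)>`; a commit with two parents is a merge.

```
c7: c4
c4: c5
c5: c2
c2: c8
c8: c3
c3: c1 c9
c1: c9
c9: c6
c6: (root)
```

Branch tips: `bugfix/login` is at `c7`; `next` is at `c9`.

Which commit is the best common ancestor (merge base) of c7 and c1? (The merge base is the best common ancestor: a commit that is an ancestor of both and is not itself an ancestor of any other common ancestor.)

c1

Ancestors of c7: {c1, c2, c3, c4, c5, c6, c7, c8, c9}.
Ancestors of c1: {c1, c6, c9}.
Common ancestors: {c1, c6, c9}.
Among these, c1 is not an ancestor of any other common ancestor — it is the merge base.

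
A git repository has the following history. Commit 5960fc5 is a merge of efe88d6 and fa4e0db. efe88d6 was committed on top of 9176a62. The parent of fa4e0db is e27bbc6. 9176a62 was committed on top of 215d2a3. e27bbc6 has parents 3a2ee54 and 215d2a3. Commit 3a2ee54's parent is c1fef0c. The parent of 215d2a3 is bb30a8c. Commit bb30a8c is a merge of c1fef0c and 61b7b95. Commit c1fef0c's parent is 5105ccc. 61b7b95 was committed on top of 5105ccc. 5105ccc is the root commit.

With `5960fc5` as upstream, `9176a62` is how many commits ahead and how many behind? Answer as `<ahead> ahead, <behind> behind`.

Reachable from 9176a62: {215d2a3, 5105ccc, 61b7b95, 9176a62, bb30a8c, c1fef0c}.
Reachable from 5960fc5: {215d2a3, 3a2ee54, 5105ccc, 5960fc5, 61b7b95, 9176a62, bb30a8c, c1fef0c, e27bbc6, efe88d6, fa4e0db}.
Only in 9176a62's history (ahead): {} — 0.
Only in 5960fc5's history (behind): {3a2ee54, 5960fc5, e27bbc6, efe88d6, fa4e0db} — 5.

0 ahead, 5 behind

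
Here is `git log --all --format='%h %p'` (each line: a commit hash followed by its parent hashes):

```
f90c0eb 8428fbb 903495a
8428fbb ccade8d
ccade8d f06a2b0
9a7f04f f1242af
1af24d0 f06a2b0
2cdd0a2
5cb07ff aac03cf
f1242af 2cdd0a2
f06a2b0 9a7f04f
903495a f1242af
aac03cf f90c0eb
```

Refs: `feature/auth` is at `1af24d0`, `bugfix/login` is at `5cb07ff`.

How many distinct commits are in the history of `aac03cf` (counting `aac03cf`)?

Walking parent pointers from aac03cf: reachable set = {2cdd0a2, 8428fbb, 903495a, 9a7f04f, aac03cf, ccade8d, f06a2b0, f1242af, f90c0eb}.
That is 9 commits.

9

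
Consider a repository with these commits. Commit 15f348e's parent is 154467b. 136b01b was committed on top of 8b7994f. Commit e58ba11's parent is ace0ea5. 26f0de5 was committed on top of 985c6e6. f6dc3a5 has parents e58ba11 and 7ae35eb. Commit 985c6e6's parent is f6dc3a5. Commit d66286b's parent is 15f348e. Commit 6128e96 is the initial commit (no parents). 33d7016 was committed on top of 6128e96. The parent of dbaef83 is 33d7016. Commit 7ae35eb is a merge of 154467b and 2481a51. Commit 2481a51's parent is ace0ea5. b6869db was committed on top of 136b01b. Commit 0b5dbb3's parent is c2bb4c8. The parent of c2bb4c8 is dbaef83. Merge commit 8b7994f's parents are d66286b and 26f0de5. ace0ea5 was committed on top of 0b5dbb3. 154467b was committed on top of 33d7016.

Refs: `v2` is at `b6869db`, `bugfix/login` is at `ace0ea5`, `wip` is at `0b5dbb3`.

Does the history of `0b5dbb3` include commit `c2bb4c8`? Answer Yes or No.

Ancestors of 0b5dbb3 (commits reachable by following parents): {0b5dbb3, 33d7016, 6128e96, c2bb4c8, dbaef83}.
c2bb4c8 is in that set, so it is an ancestor of 0b5dbb3.

Yes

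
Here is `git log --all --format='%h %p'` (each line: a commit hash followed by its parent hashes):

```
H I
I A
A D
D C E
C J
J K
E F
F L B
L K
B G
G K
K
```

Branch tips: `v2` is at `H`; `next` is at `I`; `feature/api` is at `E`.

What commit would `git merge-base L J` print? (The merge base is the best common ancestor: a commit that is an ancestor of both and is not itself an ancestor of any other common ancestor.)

Ancestors of L: {K, L}.
Ancestors of J: {J, K}.
Common ancestors: {K}.
The only common ancestor is K, so it is the merge base.

K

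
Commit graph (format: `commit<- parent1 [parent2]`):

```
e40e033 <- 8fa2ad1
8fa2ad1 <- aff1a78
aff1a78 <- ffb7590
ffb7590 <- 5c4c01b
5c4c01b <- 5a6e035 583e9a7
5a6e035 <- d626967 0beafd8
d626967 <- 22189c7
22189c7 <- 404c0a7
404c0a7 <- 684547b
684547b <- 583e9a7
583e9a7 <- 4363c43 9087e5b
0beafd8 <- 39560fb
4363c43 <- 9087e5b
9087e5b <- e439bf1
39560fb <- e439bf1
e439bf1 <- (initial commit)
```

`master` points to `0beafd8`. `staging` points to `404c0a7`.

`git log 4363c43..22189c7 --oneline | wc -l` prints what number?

Reachable from 22189c7: {22189c7, 404c0a7, 4363c43, 583e9a7, 684547b, 9087e5b, e439bf1}.
Reachable from 4363c43: {4363c43, 9087e5b, e439bf1}.
In 22189c7's history but not 4363c43's: {22189c7, 404c0a7, 583e9a7, 684547b} — 4 commits.

4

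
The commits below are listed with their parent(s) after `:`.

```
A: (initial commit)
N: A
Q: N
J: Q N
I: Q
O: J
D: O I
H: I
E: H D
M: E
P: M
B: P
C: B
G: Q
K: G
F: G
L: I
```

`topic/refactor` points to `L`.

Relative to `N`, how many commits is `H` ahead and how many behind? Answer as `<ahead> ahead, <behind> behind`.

3 ahead, 0 behind

Reachable from H: {A, H, I, N, Q}.
Reachable from N: {A, N}.
Only in H's history (ahead): {H, I, Q} — 3.
Only in N's history (behind): {} — 0.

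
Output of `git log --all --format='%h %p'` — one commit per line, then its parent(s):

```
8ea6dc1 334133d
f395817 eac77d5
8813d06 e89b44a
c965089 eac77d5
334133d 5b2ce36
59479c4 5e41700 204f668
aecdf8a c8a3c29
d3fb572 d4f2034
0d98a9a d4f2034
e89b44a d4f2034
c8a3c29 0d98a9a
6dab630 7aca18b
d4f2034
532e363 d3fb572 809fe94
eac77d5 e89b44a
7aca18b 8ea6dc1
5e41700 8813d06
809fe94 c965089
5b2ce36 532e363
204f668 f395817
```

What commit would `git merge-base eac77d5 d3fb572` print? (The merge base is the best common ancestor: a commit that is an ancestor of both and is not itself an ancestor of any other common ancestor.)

Ancestors of eac77d5: {d4f2034, e89b44a, eac77d5}.
Ancestors of d3fb572: {d3fb572, d4f2034}.
Common ancestors: {d4f2034}.
The only common ancestor is d4f2034, so it is the merge base.

d4f2034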